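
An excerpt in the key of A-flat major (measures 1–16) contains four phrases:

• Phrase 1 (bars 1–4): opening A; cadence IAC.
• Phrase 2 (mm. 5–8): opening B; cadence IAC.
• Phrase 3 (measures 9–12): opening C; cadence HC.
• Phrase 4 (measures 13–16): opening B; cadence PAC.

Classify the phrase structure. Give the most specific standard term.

Four phrases in two halves: the first half (mm. 1-8) ends with an imperfect authentic cadence, the second (mm. 9–16) with a perfect authentic cadence — a large antecedent–consequent pair, i.e. a double period.
Phrase 3 begins with different material from phrase 1, making it contrasting.

contrasting double period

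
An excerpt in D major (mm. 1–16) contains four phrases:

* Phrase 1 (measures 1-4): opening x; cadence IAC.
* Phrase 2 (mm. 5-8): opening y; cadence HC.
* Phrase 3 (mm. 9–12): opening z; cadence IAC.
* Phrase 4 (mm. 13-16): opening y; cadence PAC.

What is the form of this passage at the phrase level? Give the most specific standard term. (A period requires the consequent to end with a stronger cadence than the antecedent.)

contrasting double period

Four phrases in two halves: the first half (mm. 1-8) ends with a half cadence, the second (bars 9-16) with a perfect authentic cadence — a large antecedent–consequent pair, i.e. a double period.
Phrase 3 begins with different material from phrase 1, making it contrasting.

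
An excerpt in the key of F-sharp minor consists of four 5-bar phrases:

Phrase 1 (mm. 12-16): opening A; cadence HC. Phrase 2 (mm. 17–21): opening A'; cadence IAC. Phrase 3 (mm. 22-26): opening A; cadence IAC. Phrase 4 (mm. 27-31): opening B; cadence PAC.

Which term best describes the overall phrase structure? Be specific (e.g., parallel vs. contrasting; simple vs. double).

Four phrases in two halves: the first half (measures 12-21) ends with an imperfect authentic cadence, the second (measures 22–31) with a perfect authentic cadence — a large antecedent–consequent pair, i.e. a double period.
Phrase 3 begins with the same material as phrase 1, making it parallel.

parallel double period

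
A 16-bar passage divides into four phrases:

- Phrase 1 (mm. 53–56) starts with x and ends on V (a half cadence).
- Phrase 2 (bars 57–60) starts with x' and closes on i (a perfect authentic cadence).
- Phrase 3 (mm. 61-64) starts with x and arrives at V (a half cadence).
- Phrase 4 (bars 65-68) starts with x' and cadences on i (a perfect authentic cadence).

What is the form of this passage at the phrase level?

The cadence pattern HC–PAC–HC–PAC is weak–strong twice, and phrases 3–4 restate phrases 1–2: a period heard twice, not a double period (which would end weakly at phrase 2).

repeated period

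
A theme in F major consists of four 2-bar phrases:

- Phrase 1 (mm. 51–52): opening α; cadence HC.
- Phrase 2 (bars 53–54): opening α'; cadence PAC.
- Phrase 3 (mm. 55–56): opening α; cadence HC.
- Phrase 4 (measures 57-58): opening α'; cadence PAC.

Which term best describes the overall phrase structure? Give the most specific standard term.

The cadence pattern HC–PAC–HC–PAC is weak–strong twice, and phrases 3–4 restate phrases 1–2: a period heard twice, not a double period (which would end weakly at phrase 2).

repeated period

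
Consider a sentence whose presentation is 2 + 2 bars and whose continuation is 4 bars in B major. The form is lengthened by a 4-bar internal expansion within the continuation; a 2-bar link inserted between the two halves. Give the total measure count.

Basic sentence: 2 + 2 + 4 = 8 bars.
8 (basic form) + 4 (internal expansion) + 2 (link) = 14.

14 measures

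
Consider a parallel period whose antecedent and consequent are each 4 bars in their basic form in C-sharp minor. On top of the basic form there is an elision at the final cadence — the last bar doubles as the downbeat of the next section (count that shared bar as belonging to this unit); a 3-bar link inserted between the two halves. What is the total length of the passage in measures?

11 measures

Basic parallel period: 4 + 4 = 8 bars.
8 (basic form) + 3 (link) = 11.
The elision shares a bar with the next section but does not change this unit's count.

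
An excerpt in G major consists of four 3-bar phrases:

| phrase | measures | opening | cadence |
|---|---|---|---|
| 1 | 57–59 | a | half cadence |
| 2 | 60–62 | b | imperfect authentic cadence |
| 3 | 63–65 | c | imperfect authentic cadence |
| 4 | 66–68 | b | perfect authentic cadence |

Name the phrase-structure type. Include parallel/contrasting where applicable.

contrasting double period

Four phrases in two halves: the first half (measures 57–62) ends with an imperfect authentic cadence, the second (mm. 63–68) with a perfect authentic cadence — a large antecedent–consequent pair, i.e. a double period.
Phrase 3 begins with different material from phrase 1, making it contrasting.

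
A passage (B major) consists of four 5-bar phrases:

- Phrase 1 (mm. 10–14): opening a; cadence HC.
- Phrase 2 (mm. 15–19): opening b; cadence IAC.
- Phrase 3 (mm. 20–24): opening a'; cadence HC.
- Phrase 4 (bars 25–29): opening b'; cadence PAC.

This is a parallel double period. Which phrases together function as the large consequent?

phrases 3 and 4

In a double period the first pair of phrases (ending imperfect authentic cadence) is the large antecedent and the second pair (ending perfect authentic cadence) is the large consequent; the consequent is phrases 3 and 4.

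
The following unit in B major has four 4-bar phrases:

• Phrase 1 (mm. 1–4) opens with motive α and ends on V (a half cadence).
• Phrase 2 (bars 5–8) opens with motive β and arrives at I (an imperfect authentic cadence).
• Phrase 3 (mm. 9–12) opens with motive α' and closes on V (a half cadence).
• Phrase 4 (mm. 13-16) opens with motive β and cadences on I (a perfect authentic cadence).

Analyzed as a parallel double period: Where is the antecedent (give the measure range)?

measures 1–8

In a double period the four phrases pair into a large antecedent (phrases 1–2, ending imperfect authentic cadence) and a large consequent (phrases 3–4, ending perfect authentic cadence). The antecedent spans measures 1–8.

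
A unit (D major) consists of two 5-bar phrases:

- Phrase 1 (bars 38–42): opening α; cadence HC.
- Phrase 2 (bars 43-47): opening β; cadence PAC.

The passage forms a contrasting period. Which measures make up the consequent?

measures 43–47

The antecedent is the phrase ending with the weaker cadence (half cadence, phrase 1) and the consequent the one ending more conclusively (perfect authentic cadence, phrase 2); the consequent is bars 43–47.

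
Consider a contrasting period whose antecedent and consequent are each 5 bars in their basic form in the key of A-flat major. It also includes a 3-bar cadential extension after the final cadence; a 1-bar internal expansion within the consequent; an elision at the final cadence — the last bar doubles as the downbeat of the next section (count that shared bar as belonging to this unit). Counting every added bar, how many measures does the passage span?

14 measures

Basic contrasting period: 5 + 5 = 10 bars.
10 (basic form) + 3 (cadential extension) + 1 (internal expansion) = 14.
The elision shares a bar with the next section but does not change this unit's count.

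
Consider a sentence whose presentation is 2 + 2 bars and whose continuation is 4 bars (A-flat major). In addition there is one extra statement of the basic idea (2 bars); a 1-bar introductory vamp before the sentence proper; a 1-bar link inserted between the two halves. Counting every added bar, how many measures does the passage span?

12 measures

Basic sentence: 2 + 2 + 4 = 8 bars.
8 (basic form) + 2 (extra statement) + 1 (introduction) + 1 (link) = 12.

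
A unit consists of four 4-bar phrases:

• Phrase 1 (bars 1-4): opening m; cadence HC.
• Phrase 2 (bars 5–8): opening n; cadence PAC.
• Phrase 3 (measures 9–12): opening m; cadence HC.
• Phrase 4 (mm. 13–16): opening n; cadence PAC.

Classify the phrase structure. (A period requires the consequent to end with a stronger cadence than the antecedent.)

The cadence pattern HC–PAC–HC–PAC is weak–strong twice, and phrases 3–4 restate phrases 1–2: a period heard twice, not a double period (which would end weakly at phrase 2).

repeated period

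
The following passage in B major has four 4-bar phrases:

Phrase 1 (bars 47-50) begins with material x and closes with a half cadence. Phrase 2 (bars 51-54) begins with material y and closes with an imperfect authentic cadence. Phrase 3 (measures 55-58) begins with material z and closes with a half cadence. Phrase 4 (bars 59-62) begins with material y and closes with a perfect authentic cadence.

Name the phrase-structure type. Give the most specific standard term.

contrasting double period

Four phrases in two halves: the first half (mm. 47-54) ends with an imperfect authentic cadence, the second (measures 55-62) with a perfect authentic cadence — a large antecedent–consequent pair, i.e. a double period.
Phrase 3 begins with different material from phrase 1, making it contrasting.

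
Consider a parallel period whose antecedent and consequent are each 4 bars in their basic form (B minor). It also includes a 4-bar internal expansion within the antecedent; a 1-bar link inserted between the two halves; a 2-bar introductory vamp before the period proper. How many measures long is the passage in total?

Basic parallel period: 4 + 4 = 8 bars.
8 (basic form) + 4 (internal expansion) + 1 (link) + 2 (introduction) = 15.

15 measures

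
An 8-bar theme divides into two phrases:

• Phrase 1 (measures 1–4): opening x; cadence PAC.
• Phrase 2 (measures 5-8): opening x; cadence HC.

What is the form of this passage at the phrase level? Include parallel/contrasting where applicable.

phrase group

The second phrase closes with a half cadence, which is not stronger than the first phrase's perfect authentic cadence; without a weak→strong cadential pair there is no antecedent–consequent relationship, so this is a phrase group rather than a period.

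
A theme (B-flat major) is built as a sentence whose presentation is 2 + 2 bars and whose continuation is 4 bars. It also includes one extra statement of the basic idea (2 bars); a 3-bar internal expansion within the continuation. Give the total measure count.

13 measures

Basic sentence: 2 + 2 + 4 = 8 bars.
8 (basic form) + 2 (extra statement) + 3 (internal expansion) = 13.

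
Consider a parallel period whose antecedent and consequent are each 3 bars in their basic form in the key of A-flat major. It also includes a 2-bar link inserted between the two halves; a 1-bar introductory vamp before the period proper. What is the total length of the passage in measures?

9 measures

Basic parallel period: 3 + 3 = 6 bars.
6 (basic form) + 2 (link) + 1 (introduction) = 9.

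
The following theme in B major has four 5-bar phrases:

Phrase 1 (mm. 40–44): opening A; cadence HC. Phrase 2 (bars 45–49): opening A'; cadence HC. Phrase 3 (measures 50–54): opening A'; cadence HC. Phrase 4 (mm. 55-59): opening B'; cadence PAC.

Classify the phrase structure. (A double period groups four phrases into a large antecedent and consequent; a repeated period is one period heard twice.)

Four phrases in two halves: the first half (mm. 40-49) ends with a half cadence, the second (mm. 50–59) with a perfect authentic cadence — a large antecedent–consequent pair, i.e. a double period.
Phrase 3 begins with the same material as phrase 1, making it parallel.

parallel double period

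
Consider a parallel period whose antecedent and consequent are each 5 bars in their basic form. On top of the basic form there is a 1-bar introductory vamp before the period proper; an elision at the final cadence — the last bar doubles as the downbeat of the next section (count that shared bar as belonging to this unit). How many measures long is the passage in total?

11 measures

Basic parallel period: 5 + 5 = 10 bars.
10 (basic form) + 1 (introduction) = 11.
The elision shares a bar with the next section but does not change this unit's count.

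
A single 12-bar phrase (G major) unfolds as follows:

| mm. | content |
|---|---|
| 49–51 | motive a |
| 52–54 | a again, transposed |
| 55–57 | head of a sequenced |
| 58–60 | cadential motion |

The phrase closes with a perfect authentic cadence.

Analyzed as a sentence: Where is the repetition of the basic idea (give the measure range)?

The presentation of a sentence is the basic idea (mm. 49-51) plus its repetition (mm. 52-54); the repetition of the basic idea is therefore mm. 52–54.

measures 52–54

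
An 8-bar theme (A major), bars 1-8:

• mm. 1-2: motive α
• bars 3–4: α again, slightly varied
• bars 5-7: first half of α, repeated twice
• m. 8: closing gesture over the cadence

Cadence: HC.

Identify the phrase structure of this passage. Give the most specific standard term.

Basic idea (measures 1–2) + its repetition (mm. 3–4) form the presentation; fragmentation and cadence (mm. 5–8) form the continuation — the 8-bar whole is a sentence.

sentence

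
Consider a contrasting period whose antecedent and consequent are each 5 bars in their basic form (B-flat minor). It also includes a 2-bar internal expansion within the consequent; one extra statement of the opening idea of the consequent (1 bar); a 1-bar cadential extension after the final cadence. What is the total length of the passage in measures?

14 measures

Basic contrasting period: 5 + 5 = 10 bars.
10 (basic form) + 2 (internal expansion) + 1 (extra statement) + 1 (cadential extension) = 14.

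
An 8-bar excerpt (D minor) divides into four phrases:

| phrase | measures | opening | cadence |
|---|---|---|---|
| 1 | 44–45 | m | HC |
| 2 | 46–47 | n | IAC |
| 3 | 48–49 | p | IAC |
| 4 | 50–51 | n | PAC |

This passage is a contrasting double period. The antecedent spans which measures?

In a double period the four phrases pair into a large antecedent (phrases 1–2, ending imperfect authentic cadence) and a large consequent (phrases 3–4, ending perfect authentic cadence). The antecedent spans mm. 44–47.

measures 44–47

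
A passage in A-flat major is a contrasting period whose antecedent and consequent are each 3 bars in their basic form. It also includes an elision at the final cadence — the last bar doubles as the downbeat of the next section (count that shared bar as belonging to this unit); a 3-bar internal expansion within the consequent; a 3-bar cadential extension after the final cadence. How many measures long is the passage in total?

Basic contrasting period: 3 + 3 = 6 bars.
6 (basic form) + 3 (internal expansion) + 3 (cadential extension) = 12.
The elision shares a bar with the next section but does not change this unit's count.

12 measures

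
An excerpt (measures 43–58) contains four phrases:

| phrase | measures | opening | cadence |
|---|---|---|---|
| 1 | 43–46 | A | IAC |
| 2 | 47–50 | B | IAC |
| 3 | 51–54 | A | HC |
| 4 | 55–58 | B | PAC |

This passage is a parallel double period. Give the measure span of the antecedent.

measures 43–50

In a double period the four phrases pair into a large antecedent (phrases 1–2, ending imperfect authentic cadence) and a large consequent (phrases 3–4, ending perfect authentic cadence). The antecedent spans measures 43–50.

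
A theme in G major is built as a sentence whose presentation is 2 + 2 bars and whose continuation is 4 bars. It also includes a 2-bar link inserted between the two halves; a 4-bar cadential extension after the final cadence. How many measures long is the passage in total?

14 measures

Basic sentence: 2 + 2 + 4 = 8 bars.
8 (basic form) + 2 (link) + 4 (cadential extension) = 14.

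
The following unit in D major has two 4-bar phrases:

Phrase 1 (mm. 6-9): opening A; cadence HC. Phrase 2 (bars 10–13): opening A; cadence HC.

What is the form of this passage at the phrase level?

repeated phrase

Both phrases have the same opening (A) and the same cadence (half cadence): the second is a restatement, not a consequent, so this is a repeated phrase rather than a period.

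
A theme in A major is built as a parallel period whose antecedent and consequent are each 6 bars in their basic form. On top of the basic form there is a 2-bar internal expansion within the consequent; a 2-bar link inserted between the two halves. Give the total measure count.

16 measures

Basic parallel period: 6 + 6 = 12 bars.
12 (basic form) + 2 (internal expansion) + 2 (link) = 16.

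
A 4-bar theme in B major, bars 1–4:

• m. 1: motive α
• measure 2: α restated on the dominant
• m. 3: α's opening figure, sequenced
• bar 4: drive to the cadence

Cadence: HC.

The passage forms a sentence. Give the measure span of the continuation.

measures 3–4

After the presentation (measures 1–2), the continuation covers the fragmentation through the cadence: bars 3–4.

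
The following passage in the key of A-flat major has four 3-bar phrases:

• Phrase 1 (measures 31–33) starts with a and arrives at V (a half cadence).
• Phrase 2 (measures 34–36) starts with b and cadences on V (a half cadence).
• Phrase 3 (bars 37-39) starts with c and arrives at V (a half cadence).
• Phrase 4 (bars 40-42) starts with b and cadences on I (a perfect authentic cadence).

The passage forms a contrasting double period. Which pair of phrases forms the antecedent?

In a double period the first pair of phrases (ending half cadence) is the large antecedent and the second pair (ending perfect authentic cadence) is the large consequent; the antecedent is phrases 1 and 2.

phrases 1 and 2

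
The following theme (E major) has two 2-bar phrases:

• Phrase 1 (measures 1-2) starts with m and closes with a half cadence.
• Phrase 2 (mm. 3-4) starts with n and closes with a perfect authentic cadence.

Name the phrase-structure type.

contrasting period

Phrase 1 ends with a half cadence (weaker) and phrase 2 with a perfect authentic cadence (stronger): antecedent + consequent = a period.
The two phrases open with different material (m / n), so the period is contrasting.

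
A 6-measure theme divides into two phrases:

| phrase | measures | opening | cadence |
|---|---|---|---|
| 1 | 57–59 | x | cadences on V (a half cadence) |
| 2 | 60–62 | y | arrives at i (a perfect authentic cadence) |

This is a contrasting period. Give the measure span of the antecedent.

The phrase ending with the weaker cadence (half cadence) is the antecedent; the one ending more conclusively (perfect authentic cadence) is the consequent. The antecedent is measures 57–59.

measures 57–59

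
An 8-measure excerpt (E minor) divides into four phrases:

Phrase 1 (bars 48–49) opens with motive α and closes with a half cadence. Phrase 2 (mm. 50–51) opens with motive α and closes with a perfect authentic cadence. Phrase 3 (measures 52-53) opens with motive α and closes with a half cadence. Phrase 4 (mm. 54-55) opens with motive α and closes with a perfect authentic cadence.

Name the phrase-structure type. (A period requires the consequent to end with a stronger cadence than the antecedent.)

The cadence pattern HC–PAC–HC–PAC is weak–strong twice, and phrases 3–4 restate phrases 1–2: a period heard twice, not a double period (which would end weakly at phrase 2).

repeated period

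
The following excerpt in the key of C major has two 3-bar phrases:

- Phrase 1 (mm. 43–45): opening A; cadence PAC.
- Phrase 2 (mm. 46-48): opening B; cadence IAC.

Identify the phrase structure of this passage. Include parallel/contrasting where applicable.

The second phrase closes with an imperfect authentic cadence, which is not stronger than the first phrase's perfect authentic cadence; without a weak→strong cadential pair there is no antecedent–consequent relationship, so this is a phrase group rather than a period.

phrase group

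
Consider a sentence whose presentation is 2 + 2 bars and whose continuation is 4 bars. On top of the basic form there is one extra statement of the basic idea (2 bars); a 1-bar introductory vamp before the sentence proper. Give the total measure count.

11 measures

Basic sentence: 2 + 2 + 4 = 8 bars.
8 (basic form) + 2 (extra statement) + 1 (introduction) = 11.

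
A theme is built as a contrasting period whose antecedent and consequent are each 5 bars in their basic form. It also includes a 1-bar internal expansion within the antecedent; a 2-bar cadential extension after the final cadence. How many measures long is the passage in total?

Basic contrasting period: 5 + 5 = 10 bars.
10 (basic form) + 1 (internal expansion) + 2 (cadential extension) = 13.

13 measures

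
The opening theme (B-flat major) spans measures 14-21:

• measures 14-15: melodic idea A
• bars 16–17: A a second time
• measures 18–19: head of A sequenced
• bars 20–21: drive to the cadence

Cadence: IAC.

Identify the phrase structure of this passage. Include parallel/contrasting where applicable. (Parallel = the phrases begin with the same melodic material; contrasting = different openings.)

sentence

Basic idea (mm. 14–15) + its repetition (mm. 16-17) form the presentation; fragmentation and cadence (measures 18–21) form the continuation — the 8-bar whole is a sentence.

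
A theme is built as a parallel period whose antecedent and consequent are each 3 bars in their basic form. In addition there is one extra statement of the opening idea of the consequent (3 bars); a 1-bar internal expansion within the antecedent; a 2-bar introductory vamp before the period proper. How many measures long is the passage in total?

Basic parallel period: 3 + 3 = 6 bars.
6 (basic form) + 3 (extra statement) + 1 (internal expansion) + 2 (introduction) = 12.

12 measures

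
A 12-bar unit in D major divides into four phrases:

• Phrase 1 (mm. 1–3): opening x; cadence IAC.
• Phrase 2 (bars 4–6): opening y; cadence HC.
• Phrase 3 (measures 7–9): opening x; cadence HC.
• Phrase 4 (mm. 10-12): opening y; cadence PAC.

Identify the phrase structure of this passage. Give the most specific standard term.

parallel double period

Four phrases in two halves: the first half (bars 1–6) ends with a half cadence, the second (measures 7–12) with a perfect authentic cadence — a large antecedent–consequent pair, i.e. a double period.
Phrase 3 begins with the same material as phrase 1, making it parallel.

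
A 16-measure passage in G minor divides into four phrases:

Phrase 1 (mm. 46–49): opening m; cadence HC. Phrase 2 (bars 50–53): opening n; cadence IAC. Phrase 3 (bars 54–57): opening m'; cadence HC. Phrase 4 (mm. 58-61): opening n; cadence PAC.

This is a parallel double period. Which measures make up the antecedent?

measures 46–53

In a double period the first pair of phrases (ending imperfect authentic cadence) is the large antecedent and the second pair (ending perfect authentic cadence) is the large consequent; the antecedent is measures 46–53.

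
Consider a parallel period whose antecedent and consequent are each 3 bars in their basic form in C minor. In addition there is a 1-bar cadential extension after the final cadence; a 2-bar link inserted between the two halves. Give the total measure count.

Basic parallel period: 3 + 3 = 6 bars.
6 (basic form) + 1 (cadential extension) + 2 (link) = 9.

9 measures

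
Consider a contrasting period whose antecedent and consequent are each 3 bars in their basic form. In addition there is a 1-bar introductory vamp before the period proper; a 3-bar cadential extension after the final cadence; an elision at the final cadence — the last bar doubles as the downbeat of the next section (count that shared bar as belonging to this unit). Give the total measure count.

10 measures

Basic contrasting period: 3 + 3 = 6 bars.
6 (basic form) + 1 (introduction) + 3 (cadential extension) = 10.
The elision shares a bar with the next section but does not change this unit's count.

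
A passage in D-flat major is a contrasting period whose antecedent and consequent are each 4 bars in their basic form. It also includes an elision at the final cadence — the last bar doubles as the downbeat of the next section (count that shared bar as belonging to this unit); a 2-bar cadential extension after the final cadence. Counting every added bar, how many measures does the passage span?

Basic contrasting period: 4 + 4 = 8 bars.
8 (basic form) + 2 (cadential extension) = 10.
The elision shares a bar with the next section but does not change this unit's count.

10 measures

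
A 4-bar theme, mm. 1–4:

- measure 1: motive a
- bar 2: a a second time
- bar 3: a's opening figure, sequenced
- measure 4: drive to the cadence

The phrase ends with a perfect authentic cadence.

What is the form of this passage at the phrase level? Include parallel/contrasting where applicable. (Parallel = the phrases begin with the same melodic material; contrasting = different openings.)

Basic idea (m. 1) + its repetition (measure 2) form the presentation; fragmentation and cadence (mm. 3-4) form the continuation — the 4-bar whole is a sentence.

sentence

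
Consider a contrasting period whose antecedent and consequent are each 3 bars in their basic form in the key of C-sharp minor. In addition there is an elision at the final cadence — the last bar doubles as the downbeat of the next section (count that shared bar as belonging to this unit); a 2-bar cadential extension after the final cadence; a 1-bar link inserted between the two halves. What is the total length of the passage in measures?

Basic contrasting period: 3 + 3 = 6 bars.
6 (basic form) + 2 (cadential extension) + 1 (link) = 9.
The elision shares a bar with the next section but does not change this unit's count.

9 measures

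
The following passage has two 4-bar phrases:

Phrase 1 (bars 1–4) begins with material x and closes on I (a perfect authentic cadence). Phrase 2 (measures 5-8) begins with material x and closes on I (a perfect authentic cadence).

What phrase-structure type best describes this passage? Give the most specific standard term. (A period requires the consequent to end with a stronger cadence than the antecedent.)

repeated phrase

Both phrases have the same opening (x) and the same cadence (perfect authentic cadence): the second is a restatement, not a consequent, so this is a repeated phrase rather than a period.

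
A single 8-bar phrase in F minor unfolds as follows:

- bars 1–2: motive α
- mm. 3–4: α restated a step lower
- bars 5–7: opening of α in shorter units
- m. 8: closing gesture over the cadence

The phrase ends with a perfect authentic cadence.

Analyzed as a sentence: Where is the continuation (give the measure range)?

measures 5–8

After the presentation (bars 1–4), the continuation covers the fragmentation through the cadence: mm. 5-8.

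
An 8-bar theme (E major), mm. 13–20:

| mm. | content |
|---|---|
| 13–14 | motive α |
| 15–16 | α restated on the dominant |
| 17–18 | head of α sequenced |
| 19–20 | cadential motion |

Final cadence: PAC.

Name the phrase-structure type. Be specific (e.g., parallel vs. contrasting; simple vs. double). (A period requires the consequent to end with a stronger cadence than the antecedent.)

sentence

Basic idea (measures 13–14) + its repetition (measures 15–16) form the presentation; fragmentation and cadence (measures 17–20) form the continuation — the 8-bar whole is a sentence.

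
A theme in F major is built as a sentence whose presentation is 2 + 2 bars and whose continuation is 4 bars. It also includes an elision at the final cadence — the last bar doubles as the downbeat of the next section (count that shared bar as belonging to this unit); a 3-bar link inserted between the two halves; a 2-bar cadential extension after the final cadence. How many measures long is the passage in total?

13 measures

Basic sentence: 2 + 2 + 4 = 8 bars.
8 (basic form) + 3 (link) + 2 (cadential extension) = 13.
The elision shares a bar with the next section but does not change this unit's count.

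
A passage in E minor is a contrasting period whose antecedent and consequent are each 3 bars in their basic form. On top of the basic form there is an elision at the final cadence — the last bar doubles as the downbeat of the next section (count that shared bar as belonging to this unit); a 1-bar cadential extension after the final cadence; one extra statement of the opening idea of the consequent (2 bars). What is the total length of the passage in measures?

9 measures

Basic contrasting period: 3 + 3 = 6 bars.
6 (basic form) + 1 (cadential extension) + 2 (extra statement) = 9.
The elision shares a bar with the next section but does not change this unit's count.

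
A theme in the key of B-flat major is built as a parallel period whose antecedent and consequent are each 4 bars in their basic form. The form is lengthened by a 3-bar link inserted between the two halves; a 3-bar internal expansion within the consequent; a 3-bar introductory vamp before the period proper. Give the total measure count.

Basic parallel period: 4 + 4 = 8 bars.
8 (basic form) + 3 (link) + 3 (internal expansion) + 3 (introduction) = 17.

17 measures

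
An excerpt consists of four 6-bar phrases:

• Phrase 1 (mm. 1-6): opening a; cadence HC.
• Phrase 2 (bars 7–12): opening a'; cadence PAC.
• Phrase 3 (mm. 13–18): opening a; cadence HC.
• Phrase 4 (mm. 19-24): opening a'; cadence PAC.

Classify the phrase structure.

The cadence pattern HC–PAC–HC–PAC is weak–strong twice, and phrases 3–4 restate phrases 1–2: a period heard twice, not a double period (which would end weakly at phrase 2).

repeated period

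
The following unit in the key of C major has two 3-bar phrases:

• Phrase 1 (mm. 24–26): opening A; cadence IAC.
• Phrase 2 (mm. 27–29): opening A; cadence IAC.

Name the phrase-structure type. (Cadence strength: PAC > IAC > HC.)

Both phrases have the same opening (A) and the same cadence (imperfect authentic cadence): the second is a restatement, not a consequent, so this is a repeated phrase rather than a period.

repeated phrase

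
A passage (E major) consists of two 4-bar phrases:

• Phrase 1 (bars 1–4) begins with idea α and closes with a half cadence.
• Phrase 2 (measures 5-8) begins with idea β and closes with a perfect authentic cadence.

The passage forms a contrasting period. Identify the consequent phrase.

phrase 2

The phrase ending with the weaker cadence (half cadence) is the antecedent; the one ending more conclusively (perfect authentic cadence) is the consequent. The consequent is phrase 2.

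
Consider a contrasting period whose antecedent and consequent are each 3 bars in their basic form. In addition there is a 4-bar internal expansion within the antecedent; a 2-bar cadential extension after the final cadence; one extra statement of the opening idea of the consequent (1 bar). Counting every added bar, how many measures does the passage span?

13 measures

Basic contrasting period: 3 + 3 = 6 bars.
6 (basic form) + 4 (internal expansion) + 2 (cadential extension) + 1 (extra statement) = 13.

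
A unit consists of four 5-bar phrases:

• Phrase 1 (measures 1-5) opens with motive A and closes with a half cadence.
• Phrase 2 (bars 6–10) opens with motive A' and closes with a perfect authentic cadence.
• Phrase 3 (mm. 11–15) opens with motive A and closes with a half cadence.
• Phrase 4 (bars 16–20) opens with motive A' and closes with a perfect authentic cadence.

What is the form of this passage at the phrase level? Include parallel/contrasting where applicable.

repeated period

The cadence pattern HC–PAC–HC–PAC is weak–strong twice, and phrases 3–4 restate phrases 1–2: a period heard twice, not a double period (which would end weakly at phrase 2).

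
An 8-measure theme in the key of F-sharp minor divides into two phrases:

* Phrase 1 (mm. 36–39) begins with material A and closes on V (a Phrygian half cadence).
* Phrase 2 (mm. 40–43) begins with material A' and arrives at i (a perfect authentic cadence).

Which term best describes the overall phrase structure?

parallel period

Phrase 1 ends with a Phrygian half cadence (weaker) and phrase 2 with a perfect authentic cadence (stronger): antecedent + consequent = a period.
The two phrases open with the same material (A / A'), so the period is parallel.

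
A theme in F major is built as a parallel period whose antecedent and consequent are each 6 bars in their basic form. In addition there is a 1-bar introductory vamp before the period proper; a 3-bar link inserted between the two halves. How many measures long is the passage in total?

16 measures

Basic parallel period: 6 + 6 = 12 bars.
12 (basic form) + 1 (introduction) + 3 (link) = 16.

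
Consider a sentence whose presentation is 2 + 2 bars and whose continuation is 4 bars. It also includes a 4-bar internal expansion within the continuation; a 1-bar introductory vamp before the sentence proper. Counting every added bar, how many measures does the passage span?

Basic sentence: 2 + 2 + 4 = 8 bars.
8 (basic form) + 4 (internal expansion) + 1 (introduction) = 13.

13 measures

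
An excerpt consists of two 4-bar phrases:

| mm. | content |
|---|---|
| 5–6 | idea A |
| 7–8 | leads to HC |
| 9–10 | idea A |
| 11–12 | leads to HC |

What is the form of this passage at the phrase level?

Both phrases have the same opening (A) and the same cadence (half cadence): the second is a restatement, not a consequent, so this is a repeated phrase rather than a period.

repeated phrase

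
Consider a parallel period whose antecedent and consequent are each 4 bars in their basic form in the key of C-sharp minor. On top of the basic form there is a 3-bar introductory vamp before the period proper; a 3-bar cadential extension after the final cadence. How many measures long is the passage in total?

14 measures

Basic parallel period: 4 + 4 = 8 bars.
8 (basic form) + 3 (introduction) + 3 (cadential extension) = 14.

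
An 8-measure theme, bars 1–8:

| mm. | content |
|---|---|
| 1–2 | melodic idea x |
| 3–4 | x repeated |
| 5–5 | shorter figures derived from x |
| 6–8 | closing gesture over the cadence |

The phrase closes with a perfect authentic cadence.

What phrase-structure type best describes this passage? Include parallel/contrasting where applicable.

sentence

Basic idea (measures 1–2) + its repetition (measures 3–4) form the presentation; fragmentation and cadence (mm. 5–8) form the continuation — the 8-bar whole is a sentence.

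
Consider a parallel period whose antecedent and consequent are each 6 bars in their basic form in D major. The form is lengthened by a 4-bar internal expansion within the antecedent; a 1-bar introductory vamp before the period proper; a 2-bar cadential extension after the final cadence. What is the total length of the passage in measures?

Basic parallel period: 6 + 6 = 12 bars.
12 (basic form) + 4 (internal expansion) + 1 (introduction) + 2 (cadential extension) = 19.

19 measures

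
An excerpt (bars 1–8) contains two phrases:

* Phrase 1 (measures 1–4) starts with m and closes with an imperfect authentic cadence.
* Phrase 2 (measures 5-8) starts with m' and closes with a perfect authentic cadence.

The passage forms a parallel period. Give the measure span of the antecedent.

measures 1–4

The phrase ending with the weaker cadence (imperfect authentic cadence) is the antecedent; the one ending more conclusively (perfect authentic cadence) is the consequent. The antecedent is measures 1–4.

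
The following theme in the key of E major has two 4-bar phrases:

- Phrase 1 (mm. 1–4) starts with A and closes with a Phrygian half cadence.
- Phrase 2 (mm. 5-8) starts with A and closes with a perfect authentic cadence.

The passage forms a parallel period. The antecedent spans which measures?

measures 1–4

The antecedent is the phrase ending with the weaker cadence (Phrygian half cadence, phrase 1) and the consequent the one ending more conclusively (perfect authentic cadence, phrase 2); the antecedent is measures 1–4.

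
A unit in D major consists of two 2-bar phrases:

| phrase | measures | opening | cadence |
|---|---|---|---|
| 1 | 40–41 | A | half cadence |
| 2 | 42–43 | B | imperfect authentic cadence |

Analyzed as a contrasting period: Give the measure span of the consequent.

measures 42–43

The antecedent is the phrase ending with the weaker cadence (half cadence, phrase 1) and the consequent the one ending more conclusively (imperfect authentic cadence, phrase 2); the consequent is measures 42–43.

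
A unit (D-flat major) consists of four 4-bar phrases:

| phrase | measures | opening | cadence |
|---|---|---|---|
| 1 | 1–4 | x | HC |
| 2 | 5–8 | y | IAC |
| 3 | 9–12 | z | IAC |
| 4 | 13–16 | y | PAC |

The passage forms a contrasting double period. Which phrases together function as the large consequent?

In a double period the first pair of phrases (ending imperfect authentic cadence) is the large antecedent and the second pair (ending perfect authentic cadence) is the large consequent; the consequent is phrases 3 and 4.

phrases 3 and 4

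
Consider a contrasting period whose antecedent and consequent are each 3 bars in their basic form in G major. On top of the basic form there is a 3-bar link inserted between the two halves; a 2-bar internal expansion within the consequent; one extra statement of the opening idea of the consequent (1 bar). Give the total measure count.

12 measures

Basic contrasting period: 3 + 3 = 6 bars.
6 (basic form) + 3 (link) + 2 (internal expansion) + 1 (extra statement) = 12.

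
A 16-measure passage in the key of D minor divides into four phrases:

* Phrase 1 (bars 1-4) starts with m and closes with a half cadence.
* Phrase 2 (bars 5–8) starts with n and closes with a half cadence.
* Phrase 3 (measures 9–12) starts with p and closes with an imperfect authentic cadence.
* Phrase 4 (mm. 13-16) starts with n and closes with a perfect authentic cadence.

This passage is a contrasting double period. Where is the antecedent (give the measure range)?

In a double period the four phrases pair into a large antecedent (phrases 1–2, ending half cadence) and a large consequent (phrases 3–4, ending perfect authentic cadence). The antecedent spans mm. 1–8.

measures 1–8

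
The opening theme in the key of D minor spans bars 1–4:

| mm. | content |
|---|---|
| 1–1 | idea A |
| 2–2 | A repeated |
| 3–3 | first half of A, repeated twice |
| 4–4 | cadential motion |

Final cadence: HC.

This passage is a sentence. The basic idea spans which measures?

The presentation of a sentence is the basic idea (bar 1) plus its repetition (m. 2); the basic idea is therefore bar 1.

measures 1–1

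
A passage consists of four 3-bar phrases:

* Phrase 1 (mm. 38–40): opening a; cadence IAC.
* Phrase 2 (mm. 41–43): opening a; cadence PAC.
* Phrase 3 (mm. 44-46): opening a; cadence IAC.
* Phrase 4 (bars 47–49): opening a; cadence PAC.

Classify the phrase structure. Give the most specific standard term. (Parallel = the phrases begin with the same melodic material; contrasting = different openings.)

The cadence pattern IAC–PAC–IAC–PAC is weak–strong twice, and phrases 3–4 restate phrases 1–2: a period heard twice, not a double period (which would end weakly at phrase 2).

repeated period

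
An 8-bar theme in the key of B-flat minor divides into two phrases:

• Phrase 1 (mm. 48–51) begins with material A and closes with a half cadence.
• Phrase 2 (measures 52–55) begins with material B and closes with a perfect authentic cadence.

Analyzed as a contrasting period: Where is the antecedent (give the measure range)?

measures 48–51

The antecedent is the phrase ending with the weaker cadence (half cadence, phrase 1) and the consequent the one ending more conclusively (perfect authentic cadence, phrase 2); the antecedent is bars 48-51.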